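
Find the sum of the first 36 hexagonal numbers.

Σ i(2i−1) = 2Σi² − Σi over i = 1..36.
Σi = 666 and Σi² = 16206.
2·16206 − 1·666 = 31746.

31746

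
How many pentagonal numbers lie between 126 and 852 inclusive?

15

The n-th pentagonal number is n(3n−1)/2.
Smallest index with value ≥ 126: n = 10 (giving 145).
Largest index with value ≤ 852: n = 24 (giving 852).
Indices 10 through 24: 15 terms.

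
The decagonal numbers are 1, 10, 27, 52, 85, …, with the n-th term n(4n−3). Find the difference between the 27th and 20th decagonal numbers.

1295

27·(4·27 − 3) = 2835 and 20·(4·20 − 3) = 1540.
Difference: 2835 − 1540 = 1295.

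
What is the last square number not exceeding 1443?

Solve n² ≤ 1443 for integer n.
n = 37 gives 1369 ≤ 1443, while n = 38 gives 1444 > 1443; so the answer is 1369.

1369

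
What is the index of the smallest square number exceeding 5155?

Solve n² > 5155 for integer n.
The largest n with value ≤ 5155 is 71 (since 5041 ≤ 5155 < 5184), so the first above is n = 72, value 5184.

72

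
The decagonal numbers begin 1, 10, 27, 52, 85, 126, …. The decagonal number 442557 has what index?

333

Set n(4n−3) = 442557, giving 4n² − 3n − 442557 = 0.
The discriminant is 9 + 16·442557 = 7080921, and √7080921 = 2661.
So n = (3 + 2661) / 8 = 2664/8 = 333.
Check: 333·(4·333 − 3) = 442557. ✓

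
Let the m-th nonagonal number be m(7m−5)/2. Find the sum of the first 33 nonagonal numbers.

42449

Σ i(7i−5)/2 = (7Σi² − 5Σi) / 2 over i = 1..33.
Σi = 561 and Σi² = 12529.
(7·12529 − 5·561) / 2 = 84898/2 = 42449.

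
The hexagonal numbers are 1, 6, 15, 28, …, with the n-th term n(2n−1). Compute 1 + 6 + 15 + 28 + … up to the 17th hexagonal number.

Σ i(2i−1) = 2Σi² − Σi over i = 1..17.
Σi = 153 and Σi² = 1785.
2·1785 − 1·153 = 3417.

3417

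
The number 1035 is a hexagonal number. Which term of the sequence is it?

23

Set n(2n−1) = 1035, giving 2n² − n − 1035 = 0.
So n = (1 + 91) / 4 = 92/4 = 23.
Check: 23·(2·23 − 1) = 1035. ✓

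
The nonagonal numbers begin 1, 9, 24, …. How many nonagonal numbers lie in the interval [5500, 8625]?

11

The n-th nonagonal number is n(7n−5)/2.
Smallest index with value ≥ 5500: n = 40 (giving 5500).
Largest index with value ≤ 8625: n = 50 (giving 8625).
Indices 40 through 50: 11 terms.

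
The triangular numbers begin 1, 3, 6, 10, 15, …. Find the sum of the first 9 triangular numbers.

165

Σ i(i+1)/2 = (Σi² + Σi) / 2 over i = 1..9.
Σi = 45 and Σi² = 285.
(1·285 + 1·45) / 2 = 330/2 = 165.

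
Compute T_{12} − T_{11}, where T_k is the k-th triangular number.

12

Consecutive triangular numbers differ by n: T_{12} − T_{11} = 12.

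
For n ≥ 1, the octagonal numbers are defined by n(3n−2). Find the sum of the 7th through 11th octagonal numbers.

1155

Σ i(3i−2) = 3Σi² − 2Σi over i = 7..11.
Σi = 66 − 21 = 45 and Σi² = 506 − 91 = 415.
3·415 − 2·45 = 1155.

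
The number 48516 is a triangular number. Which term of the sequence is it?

311

Set n(n+1)/2 = 48516, giving n² + n − 97032 = 0.
The discriminant is 1 + 8·48516 = 388129, and √388129 = 623.
So n = (-1 + 623) / 2 = 622/2 = 311.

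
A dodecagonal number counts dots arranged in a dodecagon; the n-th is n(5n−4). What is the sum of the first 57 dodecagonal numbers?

Σ i(5i−4) = 5Σi² − 4Σi over i = 1..57.
Σi = 1653 and Σi² = 63365.
5·63365 − 4·1653 = 310213.

310213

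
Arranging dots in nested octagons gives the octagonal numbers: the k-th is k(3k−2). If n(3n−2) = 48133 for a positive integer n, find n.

127

Set n(3n−2) = 48133, giving 3n² − 2n − 48133 = 0.
The discriminant is 4 + 12·48133 = 577600, and √577600 = 760.
So n = (2 + 760) / 6 = 762/6 = 127.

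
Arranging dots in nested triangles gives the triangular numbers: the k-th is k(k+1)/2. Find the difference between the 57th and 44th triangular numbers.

663

57·58/2 = 1653 and 44·45/2 = 990.
Difference: 1653 − 990 = 663.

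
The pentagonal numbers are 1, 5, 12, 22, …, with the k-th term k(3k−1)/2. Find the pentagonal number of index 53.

The 53rd pentagonal number is n(3n−1)/2 with n = 53.
53·(3·53 − 1)/2 = 53·158/2 = 53·79 = 4187.

4187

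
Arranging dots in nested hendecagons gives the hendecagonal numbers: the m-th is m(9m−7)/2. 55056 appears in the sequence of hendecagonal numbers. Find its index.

Set n(9n−7)/2 = 55056, giving 9n² − 7n − 110112 = 0.
The discriminant is 49 + 72·55056 = 3964081, and √3964081 = 1991.
So n = (7 + 1991) / 18 = 1998/18 = 111.
Check: 111·(9·111 − 7)/2 = 55056. ✓

111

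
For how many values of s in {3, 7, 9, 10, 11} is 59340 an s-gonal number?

s = 3: P(3, 344) = 59340. ✓
s = 7: P(7, 154) = 59059 and P(7, 155) = 59830; 59340 is not s-gonal.
s = 9: P(9, 130) = 58825 and P(9, 131) = 59736; 59340 is not s-gonal.
s = 10: P(10, 122) = 59170 and P(10, 123) = 60147; 59340 is not s-gonal.
s = 11: P(11, 115) = 59110 and P(11, 116) = 60146; 59340 is not s-gonal.
Hits: s ∈ {3} → 1.

1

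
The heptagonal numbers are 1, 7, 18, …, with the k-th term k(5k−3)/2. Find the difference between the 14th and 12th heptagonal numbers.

14·(5·14 − 3)/2 = 469 and 12·(5·12 − 3)/2 = 342.
Difference: 469 − 342 = 127.

127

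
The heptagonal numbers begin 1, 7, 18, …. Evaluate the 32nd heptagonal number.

The 32nd heptagonal number is n(5n−3)/2 with n = 32.
32·(5·32 − 3)/2 = 32·157/2 = 2512.

2512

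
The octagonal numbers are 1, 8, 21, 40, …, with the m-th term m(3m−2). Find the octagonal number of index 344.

354320

The 344th octagonal number is n(3n−2) with n = 344.
344·(3·344 − 2) = 344·1030 = 354320.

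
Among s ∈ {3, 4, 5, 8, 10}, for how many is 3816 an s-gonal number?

1

s = 3: P(3, 86) = 3741 and P(3, 87) = 3828; 3816 is not s-gonal.
s = 4: P(4, 61) = 3721 and P(4, 62) = 3844; 3816 is not s-gonal.
s = 5: P(5, 50) = 3725 and P(5, 51) = 3876; 3816 is not s-gonal.
s = 8: P(8, 36) = 3816. ✓
s = 10: P(10, 31) = 3751 and P(10, 32) = 4000; 3816 is not s-gonal.
Hits: s ∈ {8} → 1.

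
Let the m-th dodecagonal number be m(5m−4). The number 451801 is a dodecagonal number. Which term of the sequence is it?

301

Set n(5n−4) = 451801, giving 5n² − 4n − 451801 = 0.
The discriminant is 16 + 20·451801 = 9036036, and √9036036 = 3006.
So n = (4 + 3006) / 10 = 3010/10 = 301.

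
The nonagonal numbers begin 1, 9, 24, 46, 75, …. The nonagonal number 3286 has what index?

Set n(7n−5)/2 = 3286, giving 7n² − 5n − 6572 = 0.
So n = (5 + 429) / 14 = 434/14 = 31.
Check: 31·(7·31 − 5)/2 = 3286. ✓

31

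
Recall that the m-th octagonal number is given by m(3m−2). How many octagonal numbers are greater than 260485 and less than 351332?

47

The n-th octagonal number is n(3n−2).
Smallest index with value > 260485: n = 296 (giving 262256).
Largest index with value < 351332: n = 342 (giving 350208).
Indices 296 through 342: 47 terms.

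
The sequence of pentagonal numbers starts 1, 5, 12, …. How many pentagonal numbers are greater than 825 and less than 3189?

The n-th pentagonal number is n(3n−1)/2.
Smallest index with value > 825: n = 24 (giving 852).
Largest index with value < 3189: n = 46 (giving 3151).
Indices 24 through 46: 23 terms.

23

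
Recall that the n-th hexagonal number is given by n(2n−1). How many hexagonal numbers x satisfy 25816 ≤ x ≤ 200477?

The n-th hexagonal number is n(2n−1).
Smallest index with value ≥ 25816: n = 114 (giving 25878).
Largest index with value ≤ 200477: n = 316 (giving 199396).
Indices 114 through 316: 203 terms.

203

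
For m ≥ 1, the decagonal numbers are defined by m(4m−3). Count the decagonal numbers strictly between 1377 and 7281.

The n-th decagonal number is n(4n−3).
Smallest index with value > 1377: n = 19 (giving 1387).
Largest index with value < 7281: n = 43 (giving 7267).
Indices 19 through 43: 25 terms.

25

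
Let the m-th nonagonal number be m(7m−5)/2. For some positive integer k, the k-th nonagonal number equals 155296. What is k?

211

Set n(7n−5)/2 = 155296, giving 7n² − 5n − 310592 = 0.
The discriminant is 25 + 56·155296 = 8696601, and √8696601 = 2949.
So n = (5 + 2949) / 14 = 2954/14 = 211.
Check: 211·(7·211 − 5)/2 = 155296. ✓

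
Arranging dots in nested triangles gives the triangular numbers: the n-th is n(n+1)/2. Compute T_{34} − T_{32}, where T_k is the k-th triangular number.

34·35/2 = 595 and 32·33/2 = 528.
Difference: 595 − 528 = 67.

67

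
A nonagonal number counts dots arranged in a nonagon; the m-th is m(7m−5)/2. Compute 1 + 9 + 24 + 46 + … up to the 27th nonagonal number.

23310

Σ i(7i−5)/2 = (7Σi² − 5Σi) / 2 over i = 1..27.
Σi = 378 and Σi² = 6930.
(7·6930 − 5·378) / 2 = 46620/2 = 23310.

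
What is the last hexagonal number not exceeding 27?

15

Solve n(2n−1) ≤ 27 for integer n.
n = 3 gives 15 ≤ 27, while n = 4 gives 28 > 27; so the answer is 15.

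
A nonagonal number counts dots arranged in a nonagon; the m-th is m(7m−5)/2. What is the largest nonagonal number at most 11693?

11629

Solve n(7n−5)/2 ≤ 11693 for integer n.
n = 58 gives 11629 ≤ 11693, while n = 59 gives 12036 > 11693; so the answer is 11629.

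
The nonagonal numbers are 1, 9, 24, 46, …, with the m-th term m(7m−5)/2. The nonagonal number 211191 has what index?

246

Set n(7n−5)/2 = 211191, giving 7n² − 5n − 422382 = 0.
The discriminant is 25 + 56·211191 = 11826721, and √11826721 = 3439.
So n = (5 + 3439) / 14 = 3444/14 = 246.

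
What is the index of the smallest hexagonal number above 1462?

28

Solve n(2n−1) > 1462 for integer n.
The largest n with value ≤ 1462 is 27 (since 1431 ≤ 1462 < 1540), so the first above is n = 28, value 1540.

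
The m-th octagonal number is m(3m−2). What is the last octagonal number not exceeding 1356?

Solve n(3n−2) ≤ 1356 for integer n.
n = 21 gives 1281 ≤ 1356, while n = 22 gives 1408 > 1356; so the answer is 1281.

1281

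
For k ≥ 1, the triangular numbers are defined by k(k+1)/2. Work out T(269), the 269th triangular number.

269·270/2 = 72630/2 = 36315.

36315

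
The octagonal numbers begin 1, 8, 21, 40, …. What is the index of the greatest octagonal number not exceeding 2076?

26

Solve n(3n−2) ≤ 2076 for integer n.
n = 26 gives 1976 ≤ 2076, while n = 27 gives 2133 > 2076; so the answer is index 26.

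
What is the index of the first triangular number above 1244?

Solve n(n+1)/2 > 1244 for integer n.
The largest n with value ≤ 1244 is 49 (since 1225 ≤ 1244 < 1275), so the first above is n = 50, value 1275.

50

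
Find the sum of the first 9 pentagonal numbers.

Σ i(3i−1)/2 = (3Σi² − Σi) / 2 over i = 1..9.
Σi = 45 and Σi² = 285.
(3·285 − 1·45) / 2 = 810/2 = 405.

405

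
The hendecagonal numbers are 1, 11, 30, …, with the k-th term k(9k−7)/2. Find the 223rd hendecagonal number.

223000

The 223rd hendecagonal number is n(9n−7)/2 with n = 223.
223·(9·223 − 7)/2 = 223·2000/2 = 223·1000 = 223000.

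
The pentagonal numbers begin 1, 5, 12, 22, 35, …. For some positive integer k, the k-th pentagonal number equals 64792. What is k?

208

Set n(3n−1)/2 = 64792, giving 3n² − n − 129584 = 0.
The discriminant is 1 + 24·64792 = 1555009, and √1555009 = 1247.
So n = (1 + 1247) / 6 = 1248/6 = 208.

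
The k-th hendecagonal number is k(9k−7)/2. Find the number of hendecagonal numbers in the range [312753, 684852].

126

The n-th hendecagonal number is n(9n−7)/2.
Smallest index with value ≥ 312753: n = 265 (giving 315085).
Largest index with value ≤ 684852: n = 390 (giving 683085).
Indices 265 through 390: 126 terms.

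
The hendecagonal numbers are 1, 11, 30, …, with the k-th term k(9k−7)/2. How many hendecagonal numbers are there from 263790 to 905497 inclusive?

206

The n-th hendecagonal number is n(9n−7)/2.
Smallest index with value ≥ 263790: n = 243 (giving 264870).
Largest index with value ≤ 905497: n = 448 (giving 901600).
Indices 243 through 448: 206 terms.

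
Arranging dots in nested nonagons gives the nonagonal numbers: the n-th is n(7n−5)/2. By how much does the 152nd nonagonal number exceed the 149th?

3153

152·(7·152 − 5)/2 = 80484 and 149·(7·149 − 5)/2 = 77331.
Difference: 80484 − 77331 = 3153.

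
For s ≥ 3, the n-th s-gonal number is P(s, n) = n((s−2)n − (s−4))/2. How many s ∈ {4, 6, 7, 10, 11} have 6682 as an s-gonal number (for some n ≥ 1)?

1

s = 4: P(4, 81) = 6561 and P(4, 82) = 6724; 6682 is not s-gonal.
s = 6: P(6, 58) = 6670 and P(6, 59) = 6903; 6682 is not s-gonal.
s = 7: P(7, 52) = 6682. ✓
s = 10: P(10, 41) = 6601 and P(10, 42) = 6930; 6682 is not s-gonal.
s = 11: P(11, 38) = 6365 and P(11, 39) = 6708; 6682 is not s-gonal.
Hits: s ∈ {7} → 1.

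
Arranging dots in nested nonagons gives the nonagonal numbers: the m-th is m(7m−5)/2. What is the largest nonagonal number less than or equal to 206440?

206064

Solve n(7n−5)/2 ≤ 206440 for integer n.
n = 243 gives 206064 ≤ 206440, while n = 244 gives 207766 > 206440; so the answer is 206064.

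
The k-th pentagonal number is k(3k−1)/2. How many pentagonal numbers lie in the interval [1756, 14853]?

65

The n-th pentagonal number is n(3n−1)/2.
Smallest index with value ≥ 1756: n = 35 (giving 1820).
Largest index with value ≤ 14853: n = 99 (giving 14652).
Indices 35 through 99: 65 terms.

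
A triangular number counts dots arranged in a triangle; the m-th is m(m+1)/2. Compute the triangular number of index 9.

The 9th triangular number is n(n+1)/2 with n = 9.
9·10/2 = 90/2 = 45.

45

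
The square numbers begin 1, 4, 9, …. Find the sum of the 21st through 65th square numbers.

Σ_{i=21}^{65} i² = 93665 − 2870 = 90795.

90795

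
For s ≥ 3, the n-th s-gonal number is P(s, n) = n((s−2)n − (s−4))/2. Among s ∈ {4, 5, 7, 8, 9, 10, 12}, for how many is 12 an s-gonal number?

2

s = 4: P(4, 3) = 9 and P(4, 4) = 16; 12 is not s-gonal.
s = 5: P(5, 3) = 12. ✓
s = 7: P(7, 2) = 7 and P(7, 3) = 18; 12 is not s-gonal.
s = 8: P(8, 2) = 8 and P(8, 3) = 21; 12 is not s-gonal.
s = 9: P(9, 2) = 9 and P(9, 3) = 24; 12 is not s-gonal.
s = 10: P(10, 2) = 10 and P(10, 3) = 27; 12 is not s-gonal.
s = 12: P(12, 2) = 12. ✓
Hits: s ∈ {5, 12} → 2.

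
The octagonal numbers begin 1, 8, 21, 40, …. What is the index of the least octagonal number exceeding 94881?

Solve n(3n−2) > 94881 for integer n.
The largest n with value ≤ 94881 is 178 (since 94696 ≤ 94881 < 95765), so the first above is n = 179, value 95765.

179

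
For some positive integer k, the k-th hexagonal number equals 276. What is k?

Set n(2n−1) = 276, giving 2n² − n − 276 = 0.
So n = (1 + 47) / 4 = 48/4 = 12.
Check: 12·(2·12 − 1) = 276. ✓

12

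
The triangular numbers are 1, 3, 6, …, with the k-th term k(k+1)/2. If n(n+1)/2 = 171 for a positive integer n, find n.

18

Set n(n+1)/2 = 171, giving n² + n − 342 = 0.
So n = (-1 + 37) / 2 = 36/2 = 18.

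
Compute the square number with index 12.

The 12th square number is n² with n = 12.
12² = 144.

144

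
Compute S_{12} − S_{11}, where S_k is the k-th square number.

23

n² − (n−1)² = 2n − 1, so 12² − 11² = 2·12 − 1 = 23.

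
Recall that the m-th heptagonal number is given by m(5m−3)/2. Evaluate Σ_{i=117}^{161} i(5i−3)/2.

2183205

Σ i(5i−3)/2 = (5Σi² − 3Σi) / 2 over i = 117..161.
Σi = 13041 − 6786 = 6255 and Σi² = 1404081 − 527046 = 877035.
(5·877035 − 3·6255) / 2 = 4366410/2 = 2183205.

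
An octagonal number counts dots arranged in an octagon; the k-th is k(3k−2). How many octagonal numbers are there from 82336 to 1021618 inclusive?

418

The n-th octagonal number is n(3n−2).
Smallest index with value ≥ 82336: n = 166 (giving 82336).
Largest index with value ≤ 1021618: n = 583 (giving 1018501).
Indices 166 through 583: 418 terms.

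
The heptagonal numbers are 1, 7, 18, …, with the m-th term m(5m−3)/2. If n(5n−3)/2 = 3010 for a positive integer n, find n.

35

Set n(5n−3)/2 = 3010, giving 5n² − 3n − 6020 = 0.
The discriminant is 9 + 40·3010 = 120409, and √120409 = 347.
So n = (3 + 347) / 10 = 350/10 = 35.
Check: 35·(5·35 − 3)/2 = 3010. ✓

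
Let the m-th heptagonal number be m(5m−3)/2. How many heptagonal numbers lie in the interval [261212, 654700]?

189

The n-th heptagonal number is n(5n−3)/2.
Smallest index with value ≥ 261212: n = 324 (giving 261954).
Largest index with value ≤ 654700: n = 512 (giving 654592).
Indices 324 through 512: 189 terms.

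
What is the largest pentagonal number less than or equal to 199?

176

Solve n(3n−1)/2 ≤ 199 for integer n.
n = 11 gives 176 ≤ 199, while n = 12 gives 210 > 199; so the answer is 176.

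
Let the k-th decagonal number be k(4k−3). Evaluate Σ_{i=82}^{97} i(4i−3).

Σ i(4i−3) = 4Σi² − 3Σi over i = 82..97.
Σi = 4753 − 3321 = 1432 and Σi² = 308945 − 180441 = 128504.
4·128504 − 3·1432 = 509720.

509720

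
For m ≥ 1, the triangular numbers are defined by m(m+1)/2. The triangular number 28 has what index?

7

Set n(n+1)/2 = 28, giving n² + n − 56 = 0.
The discriminant is 1 + 8·28 = 225, and √225 = 15.
So n = (-1 + 15) / 2 = 14/2 = 7.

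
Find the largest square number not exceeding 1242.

1225

Solve n² ≤ 1242 for integer n.
n = 35 gives 1225 ≤ 1242, while n = 36 gives 1296 > 1242; so the answer is 1225.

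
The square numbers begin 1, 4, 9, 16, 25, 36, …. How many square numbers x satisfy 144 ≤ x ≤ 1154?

22

The n-th square number is n².
Smallest index with value ≥ 144: n = 12 (giving 144).
Largest index with value ≤ 1154: n = 33 (giving 1089).
Indices 12 through 33: 22 terms.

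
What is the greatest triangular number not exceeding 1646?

Solve n(n+1)/2 ≤ 1646 for integer n.
n = 56 gives 1596 ≤ 1646, while n = 57 gives 1653 > 1646; so the answer is 1596.

1596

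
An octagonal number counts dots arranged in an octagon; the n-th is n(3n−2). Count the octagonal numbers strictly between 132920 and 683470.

The n-th octagonal number is n(3n−2).
Smallest index with value > 132920: n = 211 (giving 133141).
Largest index with value < 683470: n = 477 (giving 681633).
Indices 211 through 477: 267 terms.

267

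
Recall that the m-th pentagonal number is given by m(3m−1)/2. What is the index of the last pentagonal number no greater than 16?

3

Solve n(3n−1)/2 ≤ 16 for integer n.
n = 3 gives 12 ≤ 16, while n = 4 gives 22 > 16; so the answer is index 3.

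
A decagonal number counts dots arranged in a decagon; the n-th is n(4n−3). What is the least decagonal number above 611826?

613480

Solve n(4n−3) > 611826 for integer n.
The largest n with value ≤ 611826 is 391 (since 610351 ≤ 611826 < 613480), so the first above is n = 392, value 613480.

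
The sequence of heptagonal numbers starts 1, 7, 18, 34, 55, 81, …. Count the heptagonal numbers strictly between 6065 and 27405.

The n-th heptagonal number is n(5n−3)/2.
Smallest index with value > 6065: n = 50 (giving 6175).
Largest index with value < 27405: n = 104 (giving 26884).
Indices 50 through 104: 55 terms.

55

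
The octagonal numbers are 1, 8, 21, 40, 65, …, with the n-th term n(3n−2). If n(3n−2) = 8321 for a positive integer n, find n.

Set n(3n−2) = 8321, giving 3n² − 2n − 8321 = 0.
The discriminant is 4 + 12·8321 = 99856, and √99856 = 316.
So n = (2 + 316) / 6 = 318/6 = 53.

53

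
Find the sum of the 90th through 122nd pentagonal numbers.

Σ i(3i−1)/2 = (3Σi² − Σi) / 2 over i = 90..122.
Σi = 7503 − 4005 = 3498 and Σi² = 612745 − 238965 = 373780.
(3·373780 − 1·3498) / 2 = 1117842/2 = 558921.

558921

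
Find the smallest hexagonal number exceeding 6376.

Solve n(2n−1) > 6376 for integer n.
The largest n with value ≤ 6376 is 56 (since 6216 ≤ 6376 < 6441), so the first above is n = 57, value 6441.

6441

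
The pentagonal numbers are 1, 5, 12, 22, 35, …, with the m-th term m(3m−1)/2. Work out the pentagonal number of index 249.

The 249th pentagonal number is n(3n−1)/2 with n = 249.
249·(3·249 − 1)/2 = 249·746/2 = 249·373 = 92877.

92877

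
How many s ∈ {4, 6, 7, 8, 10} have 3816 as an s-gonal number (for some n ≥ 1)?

1

s = 4: P(4, 61) = 3721 and P(4, 62) = 3844; 3816 is not s-gonal.
s = 6: P(6, 43) = 3655 and P(6, 44) = 3828; 3816 is not s-gonal.
s = 7: P(7, 39) = 3744 and P(7, 40) = 3940; 3816 is not s-gonal.
s = 8: P(8, 36) = 3816. ✓
s = 10: P(10, 31) = 3751 and P(10, 32) = 4000; 3816 is not s-gonal.
Hits: s ∈ {8} → 1.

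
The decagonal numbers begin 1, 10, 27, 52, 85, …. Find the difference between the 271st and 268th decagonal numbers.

271·(4·271 − 3) = 292951 and 268·(4·268 − 3) = 286492.
Difference: 292951 − 286492 = 6459.

6459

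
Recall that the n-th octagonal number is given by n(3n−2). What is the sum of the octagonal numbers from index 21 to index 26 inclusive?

Σ i(3i−2) = 3Σi² − 2Σi over i = 21..26.
Σi = 351 − 210 = 141 and Σi² = 6201 − 2870 = 3331.
3·3331 − 2·141 = 9711.

9711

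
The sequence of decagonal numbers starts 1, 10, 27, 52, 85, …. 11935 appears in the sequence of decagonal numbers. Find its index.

Set n(4n−3) = 11935, giving 4n² − 3n − 11935 = 0.
So n = (3 + 437) / 8 = 440/8 = 55.
Check: 55·(4·55 − 3) = 11935. ✓

55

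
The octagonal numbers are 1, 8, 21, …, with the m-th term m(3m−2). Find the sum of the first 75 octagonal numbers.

Σ i(3i−2) = 3Σi² − 2Σi over i = 1..75.
Σi = 2850 and Σi² = 143450.
3·143450 − 2·2850 = 424650.

424650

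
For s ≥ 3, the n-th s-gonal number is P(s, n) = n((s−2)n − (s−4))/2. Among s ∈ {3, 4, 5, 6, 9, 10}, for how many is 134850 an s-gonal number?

s = 3: P(3, 518) = 134421 and P(3, 519) = 134940; 134850 is not s-gonal.
s = 4: P(4, 367) = 134689 and P(4, 368) = 135424; 134850 is not s-gonal.
s = 5: P(5, 300) = 134850. ✓
s = 6: P(6, 259) = 133903 and P(6, 260) = 134940; 134850 is not s-gonal.
s = 9: P(9, 196) = 133966 and P(9, 197) = 135339; 134850 is not s-gonal.
s = 10: P(10, 183) = 133407 and P(10, 184) = 134872; 134850 is not s-gonal.
Hits: s ∈ {5} → 1.

1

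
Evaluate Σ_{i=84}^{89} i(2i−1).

Σ i(2i−1) = 2Σi² − Σi over i = 84..89.
Σi = 4005 − 3486 = 519 and Σi² = 238965 − 194054 = 44911.
2·44911 − 1·519 = 89303.

89303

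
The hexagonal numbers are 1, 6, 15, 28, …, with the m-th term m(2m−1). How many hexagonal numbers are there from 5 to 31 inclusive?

The n-th hexagonal number is n(2n−1).
Smallest index with value ≥ 5: n = 2 (giving 6).
Largest index with value ≤ 31: n = 4 (giving 28).
Indices 2 through 4: 3 terms.

3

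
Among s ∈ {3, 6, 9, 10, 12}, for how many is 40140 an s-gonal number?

1

s = 3: P(3, 282) = 39903 and P(3, 283) = 40186; 40140 is not s-gonal.
s = 6: P(6, 141) = 39621 and P(6, 142) = 40186; 40140 is not s-gonal.
s = 9: P(9, 107) = 39804 and P(9, 108) = 40554; 40140 is not s-gonal.
s = 10: P(10, 100) = 39700 and P(10, 101) = 40501; 40140 is not s-gonal.
s = 12: P(12, 90) = 40140. ✓
Hits: s ∈ {12} → 1.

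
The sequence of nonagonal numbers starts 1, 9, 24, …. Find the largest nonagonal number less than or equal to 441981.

440200

Solve n(7n−5)/2 ≤ 441981 for integer n.
n = 355 gives 440200 ≤ 441981, while n = 356 gives 442686 > 441981; so the answer is 440200.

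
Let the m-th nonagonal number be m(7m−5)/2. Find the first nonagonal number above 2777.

Solve n(7n−5)/2 > 2777 for integer n.
The largest n with value ≤ 2777 is 28 (since 2674 ≤ 2777 < 2871), so the first above is n = 29, value 2871.

2871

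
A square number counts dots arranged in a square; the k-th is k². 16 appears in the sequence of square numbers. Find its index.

4

We need n² = 16, so n = √16 = 4.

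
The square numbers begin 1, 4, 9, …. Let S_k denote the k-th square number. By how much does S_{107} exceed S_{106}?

213

n² − (n−1)² = 2n − 1, so 107² − 106² = 2·107 − 1 = 213.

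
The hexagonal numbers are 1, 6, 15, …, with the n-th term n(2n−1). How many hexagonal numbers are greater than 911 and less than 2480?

The n-th hexagonal number is n(2n−1).
Smallest index with value > 911: n = 22 (giving 946).
Largest index with value < 2480: n = 35 (giving 2415).
Indices 22 through 35: 14 terms.

14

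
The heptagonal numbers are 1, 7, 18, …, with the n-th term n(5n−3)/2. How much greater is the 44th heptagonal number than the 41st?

633

44·(5·44 − 3)/2 = 4774 and 41·(5·41 − 3)/2 = 4141.
Difference: 4774 − 4141 = 633.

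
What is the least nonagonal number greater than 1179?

Solve n(7n−5)/2 > 1179 for integer n.
The largest n with value ≤ 1179 is 18 (since 1089 ≤ 1179 < 1216), so the first above is n = 19, value 1216.

1216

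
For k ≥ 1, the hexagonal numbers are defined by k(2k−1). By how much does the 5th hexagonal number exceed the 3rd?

5·(2·5 − 1) = 45 and 3·(2·3 − 1) = 15.
Difference: 45 − 15 = 30.

30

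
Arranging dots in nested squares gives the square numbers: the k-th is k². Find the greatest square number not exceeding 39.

Solve n² ≤ 39 for integer n.
n = 6 gives 36 ≤ 39, while n = 7 gives 49 > 39; so the answer is 36.

36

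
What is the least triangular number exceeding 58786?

58996

Solve n(n+1)/2 > 58786 for integer n.
The largest n with value ≤ 58786 is 342 (since 58653 ≤ 58786 < 58996), so the first above is n = 343, value 58996.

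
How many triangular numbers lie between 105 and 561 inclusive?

20

The n-th triangular number is n(n+1)/2.
Smallest index with value ≥ 105: n = 14 (giving 105).
Largest index with value ≤ 561: n = 33 (giving 561).
Indices 14 through 33: 20 terms.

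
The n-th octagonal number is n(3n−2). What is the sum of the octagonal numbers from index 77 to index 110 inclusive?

Σ i(3i−2) = 3Σi² − 2Σi over i = 77..110.
Σi = 6105 − 2926 = 3179 and Σi² = 449735 − 149226 = 300509.
3·300509 − 2·3179 = 895169.

895169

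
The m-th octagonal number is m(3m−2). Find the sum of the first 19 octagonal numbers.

7030

Σ i(3i−2) = 3Σi² − 2Σi over i = 1..19.
Σi = 190 and Σi² = 2470.
3·2470 − 2·190 = 7030.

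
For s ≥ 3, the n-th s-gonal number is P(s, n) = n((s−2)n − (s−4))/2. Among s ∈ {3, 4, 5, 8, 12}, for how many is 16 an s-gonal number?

s = 3: P(3, 5) = 15 and P(3, 6) = 21; 16 is not s-gonal.
s = 4: P(4, 4) = 16. ✓
s = 5: P(5, 3) = 12 and P(5, 4) = 22; 16 is not s-gonal.
s = 8: P(8, 2) = 8 and P(8, 3) = 21; 16 is not s-gonal.
s = 12: P(12, 2) = 12 and P(12, 3) = 33; 16 is not s-gonal.
Hits: s ∈ {4} → 1.

1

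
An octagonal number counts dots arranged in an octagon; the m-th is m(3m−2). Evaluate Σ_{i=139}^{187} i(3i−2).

Σ i(3i−2) = 3Σi² − 2Σi over i = 139..187.
Σi = 17578 − 9591 = 7987 and Σi² = 2197250 − 885569 = 1311681.
3·1311681 − 2·7987 = 3919069.

3919069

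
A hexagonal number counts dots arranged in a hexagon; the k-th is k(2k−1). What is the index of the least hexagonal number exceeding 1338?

27

Solve n(2n−1) > 1338 for integer n.
The largest n with value ≤ 1338 is 26 (since 1326 ≤ 1338 < 1431), so the first above is n = 27, value 1431.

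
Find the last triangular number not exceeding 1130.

Solve n(n+1)/2 ≤ 1130 for integer n.
n = 47 gives 1128 ≤ 1130, while n = 48 gives 1176 > 1130; so the answer is 1128.

1128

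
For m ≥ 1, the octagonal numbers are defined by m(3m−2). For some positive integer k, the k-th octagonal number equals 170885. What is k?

Set n(3n−2) = 170885, giving 3n² − 2n − 170885 = 0.
So n = (2 + 1432) / 6 = 1434/6 = 239.
Check: 239·(3·239 − 2) = 170885. ✓

239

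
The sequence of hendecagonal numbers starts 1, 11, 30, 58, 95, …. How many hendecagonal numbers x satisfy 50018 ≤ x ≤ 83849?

The n-th hendecagonal number is n(9n−7)/2.
Smallest index with value ≥ 50018: n = 106 (giving 50191).
Largest index with value ≤ 83849: n = 136 (giving 82756).
Indices 106 through 136: 31 terms.

31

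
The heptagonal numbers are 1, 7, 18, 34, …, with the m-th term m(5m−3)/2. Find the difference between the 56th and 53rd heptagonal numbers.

56·(5·56 − 3)/2 = 7756 and 53·(5·53 − 3)/2 = 6943.
Difference: 7756 − 6943 = 813.

813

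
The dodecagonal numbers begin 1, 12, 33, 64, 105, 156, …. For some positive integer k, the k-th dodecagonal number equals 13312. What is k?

Set n(5n−4) = 13312, giving 5n² − 4n − 13312 = 0.
The discriminant is 16 + 20·13312 = 266256, and √266256 = 516.
So n = (4 + 516) / 10 = 520/10 = 52.

52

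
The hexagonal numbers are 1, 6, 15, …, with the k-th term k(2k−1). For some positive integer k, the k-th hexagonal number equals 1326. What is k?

Set n(2n−1) = 1326, giving 2n² − n − 1326 = 0.
So n = (1 + 103) / 4 = 104/4 = 26.

26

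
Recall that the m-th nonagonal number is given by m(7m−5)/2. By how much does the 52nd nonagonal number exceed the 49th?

52·(7·52 − 5)/2 = 9334 and 49·(7·49 − 5)/2 = 8281.
Difference: 9334 − 8281 = 1053.

1053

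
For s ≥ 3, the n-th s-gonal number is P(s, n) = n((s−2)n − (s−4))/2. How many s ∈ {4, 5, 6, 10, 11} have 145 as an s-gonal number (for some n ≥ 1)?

1

s = 4: P(4, 12) = 144 and P(4, 13) = 169; 145 is not s-gonal.
s = 5: P(5, 10) = 145. ✓
s = 6: P(6, 8) = 120 and P(6, 9) = 153; 145 is not s-gonal.
s = 10: P(10, 6) = 126 and P(10, 7) = 175; 145 is not s-gonal.
s = 11: P(11, 6) = 141 and P(11, 7) = 196; 145 is not s-gonal.
Hits: s ∈ {5} → 1.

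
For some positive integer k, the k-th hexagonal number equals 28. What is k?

4

Set n(2n−1) = 28, giving 2n² − n − 28 = 0.
So n = (1 + 15) / 4 = 16/4 = 4.
Check: 4·(2·4 − 1) = 28. ✓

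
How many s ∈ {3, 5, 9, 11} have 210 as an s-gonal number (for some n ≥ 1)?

s = 3: P(3, 20) = 210. ✓
s = 5: P(5, 12) = 210. ✓
s = 9: P(9, 8) = 204 and P(9, 9) = 261; 210 is not s-gonal.
s = 11: P(11, 7) = 196 and P(11, 8) = 260; 210 is not s-gonal.
Hits: s ∈ {3, 5} → 2.

2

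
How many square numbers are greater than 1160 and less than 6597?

47

The n-th square number is n².
Smallest index with value > 1160: n = 35 (giving 1225).
Largest index with value < 6597: n = 81 (giving 6561).
Indices 35 through 81: 47 terms.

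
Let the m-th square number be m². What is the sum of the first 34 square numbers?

13685

Σ_{i=1}^{34} i² = 34·35·69/6 = 13685.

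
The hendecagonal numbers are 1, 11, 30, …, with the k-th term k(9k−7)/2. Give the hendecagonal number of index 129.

74433

129·(9·129 − 7)/2 = 129·1154/2 = 129·577 = 74433.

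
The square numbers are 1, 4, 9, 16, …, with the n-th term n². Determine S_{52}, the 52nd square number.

The 52nd square number is n² with n = 52.
52² = 2704.

2704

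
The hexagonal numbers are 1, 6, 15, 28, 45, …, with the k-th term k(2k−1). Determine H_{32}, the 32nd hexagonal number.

32·(2·32 − 1) = 32·63 = 2016.

2016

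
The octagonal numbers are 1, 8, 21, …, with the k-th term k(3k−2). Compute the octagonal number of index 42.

The 42nd octagonal number is n(3n−2) with n = 42.
42·(3·42 − 2) = 42·124 = 5208.

5208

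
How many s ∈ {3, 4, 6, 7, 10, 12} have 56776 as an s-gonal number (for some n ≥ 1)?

1

s = 3: P(3, 336) = 56616 and P(3, 337) = 56953; 56776 is not s-gonal.
s = 4: P(4, 238) = 56644 and P(4, 239) = 57121; 56776 is not s-gonal.
s = 6: P(6, 168) = 56280 and P(6, 169) = 56953; 56776 is not s-gonal.
s = 7: P(7, 151) = 56776. ✓
s = 10: P(10, 119) = 56287 and P(10, 120) = 57240; 56776 is not s-gonal.
s = 12: P(12, 106) = 55756 and P(12, 107) = 56817; 56776 is not s-gonal.
Hits: s ∈ {7} → 1.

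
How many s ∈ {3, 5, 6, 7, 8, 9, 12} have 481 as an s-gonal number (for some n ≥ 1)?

s = 3: P(3, 30) = 465 and P(3, 31) = 496; 481 is not s-gonal.
s = 5: P(5, 18) = 477 and P(5, 19) = 532; 481 is not s-gonal.
s = 6: P(6, 15) = 435 and P(6, 16) = 496; 481 is not s-gonal.
s = 7: P(7, 14) = 469 and P(7, 15) = 540; 481 is not s-gonal.
s = 8: P(8, 13) = 481. ✓
s = 9: P(9, 12) = 474 and P(9, 13) = 559; 481 is not s-gonal.
s = 12: P(12, 10) = 460 and P(12, 11) = 561; 481 is not s-gonal.
Hits: s ∈ {8} → 1.

1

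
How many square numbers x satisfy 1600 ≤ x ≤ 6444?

The n-th square number is n².
Smallest index with value ≥ 1600: n = 40 (giving 1600).
Largest index with value ≤ 6444: n = 80 (giving 6400).
Indices 40 through 80: 41 terms.

41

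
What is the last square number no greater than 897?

841

Solve n² ≤ 897 for integer n.
n = 29 gives 841 ≤ 897, while n = 30 gives 900 > 897; so the answer is 841.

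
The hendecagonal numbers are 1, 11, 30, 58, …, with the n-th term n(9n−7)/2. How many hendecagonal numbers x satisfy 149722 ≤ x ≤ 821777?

The n-th hendecagonal number is n(9n−7)/2.
Smallest index with value ≥ 149722: n = 183 (giving 150060).
Largest index with value ≤ 821777: n = 427 (giving 818986).
Indices 183 through 427: 245 terms.

245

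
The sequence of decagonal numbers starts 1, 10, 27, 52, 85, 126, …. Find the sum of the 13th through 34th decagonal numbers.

Σ i(4i−3) = 4Σi² − 3Σi over i = 13..34.
Σi = 595 − 78 = 517 and Σi² = 13685 − 650 = 13035.
4·13035 − 3·517 = 50589.

50589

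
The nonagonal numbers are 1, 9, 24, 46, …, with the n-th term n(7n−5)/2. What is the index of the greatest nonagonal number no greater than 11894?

Solve n(7n−5)/2 ≤ 11894 for integer n.
n = 58 gives 11629 ≤ 11894, while n = 59 gives 12036 > 11894; so the answer is index 58.

58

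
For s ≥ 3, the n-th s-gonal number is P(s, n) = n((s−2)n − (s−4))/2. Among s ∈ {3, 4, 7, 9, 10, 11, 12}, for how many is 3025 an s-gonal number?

s = 3: P(3, 77) = 3003 and P(3, 78) = 3081; 3025 is not s-gonal.
s = 4: P(4, 55) = 3025. ✓
s = 7: P(7, 35) = 3010 and P(7, 36) = 3186; 3025 is not s-gonal.
s = 9: P(9, 29) = 2871 and P(9, 30) = 3075; 3025 is not s-gonal.
s = 10: P(10, 27) = 2835 and P(10, 28) = 3052; 3025 is not s-gonal.
s = 11: P(11, 26) = 2951 and P(11, 27) = 3186; 3025 is not s-gonal.
s = 12: P(12, 25) = 3025. ✓
Hits: s ∈ {4, 12} → 2.

2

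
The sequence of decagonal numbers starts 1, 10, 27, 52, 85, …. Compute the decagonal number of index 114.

51642

114·(4·114 − 3) = 114·453 = 51642.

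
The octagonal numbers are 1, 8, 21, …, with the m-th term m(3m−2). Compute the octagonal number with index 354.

375240

The 354th octagonal number is n(3n−2) with n = 354.
354·(3·354 − 2) = 354·1060 = 375240.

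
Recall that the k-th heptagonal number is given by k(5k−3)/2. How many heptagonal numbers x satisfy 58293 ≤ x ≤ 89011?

36

The n-th heptagonal number is n(5n−3)/2.
Smallest index with value ≥ 58293: n = 153 (giving 58293).
Largest index with value ≤ 89011: n = 188 (giving 88078).
Indices 153 through 188: 36 terms.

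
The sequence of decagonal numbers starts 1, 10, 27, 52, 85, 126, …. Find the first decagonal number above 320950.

321772

Solve n(4n−3) > 320950 for integer n.
The largest n with value ≤ 320950 is 283 (since 319507 ≤ 320950 < 321772), so the first above is n = 284, value 321772.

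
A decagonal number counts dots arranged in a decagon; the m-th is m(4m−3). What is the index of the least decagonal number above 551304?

372

Solve n(4n−3) > 551304 for integer n.
The largest n with value ≤ 551304 is 371 (since 549451 ≤ 551304 < 552420), so the first above is n = 372, value 552420.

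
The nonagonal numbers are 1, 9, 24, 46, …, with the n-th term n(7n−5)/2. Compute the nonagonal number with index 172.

103114

172·(7·172 − 5)/2 = 172·1199/2 = 103114.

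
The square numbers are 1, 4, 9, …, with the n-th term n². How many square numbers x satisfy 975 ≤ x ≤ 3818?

The n-th square number is n².
Smallest index with value ≥ 975: n = 32 (giving 1024).
Largest index with value ≤ 3818: n = 61 (giving 3721).
Indices 32 through 61: 30 terms.

30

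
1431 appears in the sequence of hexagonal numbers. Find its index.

Set n(2n−1) = 1431, giving 2n² − n − 1431 = 0.
The discriminant is 1 + 8·1431 = 11449, and √11449 = 107.
So n = (1 + 107) / 4 = 108/4 = 27.
Check: 27·(2·27 − 1) = 1431. ✓

27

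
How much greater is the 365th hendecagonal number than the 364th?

3277

Consecutive hendecagonal numbers differ by 9n − 8: here 9·365 − 8 = 3277.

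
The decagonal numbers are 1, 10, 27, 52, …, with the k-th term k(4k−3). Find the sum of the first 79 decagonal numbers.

660440

Σ i(4i−3) = 4Σi² − 3Σi over i = 1..79.
Σi = 3160 and Σi² = 167480.
4·167480 − 3·3160 = 660440.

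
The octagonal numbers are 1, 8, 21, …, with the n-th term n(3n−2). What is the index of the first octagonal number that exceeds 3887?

Solve n(3n−2) > 3887 for integer n.
The largest n with value ≤ 3887 is 36 (since 3816 ≤ 3887 < 4033), so the first above is n = 37, value 4033.

37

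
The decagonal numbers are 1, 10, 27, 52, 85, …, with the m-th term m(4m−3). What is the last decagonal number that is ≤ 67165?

66177

Solve n(4n−3) ≤ 67165 for integer n.
n = 129 gives 66177 ≤ 67165, while n = 130 gives 67210 > 67165; so the answer is 66177.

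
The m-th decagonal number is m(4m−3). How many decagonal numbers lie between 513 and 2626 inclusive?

15

The n-th decagonal number is n(4n−3).
Smallest index with value ≥ 513: n = 12 (giving 540).
Largest index with value ≤ 2626: n = 26 (giving 2626).
Indices 12 through 26: 15 terms.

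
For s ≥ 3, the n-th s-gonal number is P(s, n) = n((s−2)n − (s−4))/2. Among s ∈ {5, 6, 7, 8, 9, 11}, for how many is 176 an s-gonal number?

2

s = 5: P(5, 11) = 176. ✓
s = 6: P(6, 9) = 153 and P(6, 10) = 190; 176 is not s-gonal.
s = 7: P(7, 8) = 148 and P(7, 9) = 189; 176 is not s-gonal.
s = 8: P(8, 8) = 176. ✓
s = 9: P(9, 7) = 154 and P(9, 8) = 204; 176 is not s-gonal.
s = 11: P(11, 6) = 141 and P(11, 7) = 196; 176 is not s-gonal.
Hits: s ∈ {5, 8} → 2.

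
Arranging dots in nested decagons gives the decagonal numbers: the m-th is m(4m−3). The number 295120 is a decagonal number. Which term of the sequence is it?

272

Set n(4n−3) = 295120, giving 4n² − 3n − 295120 = 0.
So n = (3 + 2173) / 8 = 2176/8 = 272.
Check: 272·(4·272 − 3) = 295120. ✓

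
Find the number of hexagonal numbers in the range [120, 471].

8

The n-th hexagonal number is n(2n−1).
Smallest index with value ≥ 120: n = 8 (giving 120).
Largest index with value ≤ 471: n = 15 (giving 435).
Indices 8 through 15: 8 terms.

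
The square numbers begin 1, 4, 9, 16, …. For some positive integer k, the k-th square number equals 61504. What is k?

We need n² = 61504, so n = √61504 = 248.

248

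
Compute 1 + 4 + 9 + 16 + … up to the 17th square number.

Σ_{i=1}^{17} i² = 17·18·35/6 = 1785.

1785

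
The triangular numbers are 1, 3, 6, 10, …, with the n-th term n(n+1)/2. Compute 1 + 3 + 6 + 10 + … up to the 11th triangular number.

Σ i(i+1)/2 = (Σi² + Σi) / 2 over i = 1..11.
Σi = 66 and Σi² = 506.
(1·506 + 1·66) / 2 = 572/2 = 286.

286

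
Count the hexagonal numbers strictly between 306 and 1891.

18

The n-th hexagonal number is n(2n−1).
Smallest index with value > 306: n = 13 (giving 325).
Largest index with value < 1891: n = 30 (giving 1770).
Indices 13 through 30: 18 terms.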